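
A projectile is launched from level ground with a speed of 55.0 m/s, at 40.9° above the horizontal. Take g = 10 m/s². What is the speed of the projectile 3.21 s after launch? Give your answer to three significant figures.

v_x = 55.0 cos 40.9° = 41.57 m/s (constant).
v_y(t) = 55.0 sin 40.9° − g t = 36.01 − 10 × 3.21 = 3.910 m/s.
Speed = √(v_x² + v_y²) = √(1728 + 15.29) = 41.8 m/s.

41.8 m/s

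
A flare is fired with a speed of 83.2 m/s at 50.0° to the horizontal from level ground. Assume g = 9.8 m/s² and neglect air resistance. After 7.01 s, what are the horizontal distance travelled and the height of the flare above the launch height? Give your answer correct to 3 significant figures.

v_x = 83.2 cos 50.0° = 53.48 m/s; v_y0 = 83.2 sin 50.0° = 63.73 m/s.
x = v_x t = 53.48 × 7.01 = 375 m.
y = v_y0 t − ½ g t² = 63.73×7.01 − 4.900×7.01² = 206 m.

x = 375 m, y = 206 m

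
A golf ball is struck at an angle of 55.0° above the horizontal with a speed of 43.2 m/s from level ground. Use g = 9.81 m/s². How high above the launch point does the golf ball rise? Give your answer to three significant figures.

63.8 m

Vertical component of launch velocity: v_y = 43.2 sin 55.0° = 35.39 m/s.
At the highest point the vertical velocity is zero, so v_y² = 2 g h_max.
h_max = (35.39)² / (2 × 9.81) = 1252 / 19.62 = 63.8 m.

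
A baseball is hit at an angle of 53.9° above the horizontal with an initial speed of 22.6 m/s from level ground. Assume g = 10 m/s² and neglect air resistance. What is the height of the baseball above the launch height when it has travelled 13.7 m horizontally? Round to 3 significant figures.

13.5 m

v_x = 22.6 cos 53.9° = 13.32 m/s, v_y0 = 22.6 sin 53.9° = 18.26 m/s.
Time to reach x = 13.7 m: t = x / v_x = 13.7 / 13.32 = 1.029 s.
y = v_y0 t − ½ g t² = 18.26×1.029 − 5.000×1.029² = 13.5 m.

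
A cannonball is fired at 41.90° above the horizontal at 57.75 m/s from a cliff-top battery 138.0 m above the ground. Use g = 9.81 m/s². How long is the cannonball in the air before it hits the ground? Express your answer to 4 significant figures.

10.53 s

Vertical component: v_y = 57.75 sin 41.90° = 38.567 m/s.
Taking up as positive with launch at y = 138.0 m, landing at y = 0: 0 = 138.0 + 38.567 t − ½(9.81) t².
Solving 4.905 t² − 38.567 t − 138.0 = 0 gives t = [38.567 + √(38.567² + 4·4.905·138.0)] / 9.810 = 10.53 s.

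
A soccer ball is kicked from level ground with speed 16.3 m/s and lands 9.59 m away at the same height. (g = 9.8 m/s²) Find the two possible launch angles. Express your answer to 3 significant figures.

10.4° and 79.6°

Level-ground range: R = v₀² sin(2θ)/g ⇒ sin 2θ = R g / v₀² = 9.59×9.8/16.3² = 0.3537.
2θ = arcsin(0.3537) = 20.71° or 180° − 20.71° = 159.29°.
So θ = 10.4° or θ = 79.6°.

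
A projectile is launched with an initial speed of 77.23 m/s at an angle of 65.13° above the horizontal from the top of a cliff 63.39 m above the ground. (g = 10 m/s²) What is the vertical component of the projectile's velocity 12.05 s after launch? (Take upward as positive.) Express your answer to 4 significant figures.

Initial vertical component: v_y0 = 77.23 sin 65.13° = 70.068 m/s.
v_y(t) = v_y0 − g t = 70.068 − 10 × 12.05 = -50.43 m/s.

-50.43 m/s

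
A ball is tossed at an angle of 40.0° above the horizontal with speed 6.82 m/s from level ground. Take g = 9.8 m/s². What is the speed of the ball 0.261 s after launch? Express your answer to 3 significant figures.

5.53 m/s

v_x = 6.82 cos 40.0° = 5.224 m/s (constant).
v_y(t) = 6.82 sin 40.0° − g t = 4.384 − 9.8 × 0.261 = 1.826 m/s.
Speed = √(v_x² + v_y²) = √(27.29 + 3.334) = 5.53 m/s.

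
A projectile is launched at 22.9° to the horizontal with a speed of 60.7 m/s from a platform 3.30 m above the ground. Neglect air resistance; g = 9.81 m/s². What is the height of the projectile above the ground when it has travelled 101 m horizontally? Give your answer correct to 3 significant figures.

v_x = 60.7 cos 22.9° = 55.92 m/s, v_y0 = 60.7 sin 22.9° = 23.62 m/s.
Time to reach x = 101 m: t = x / v_x = 101 / 55.92 = 1.806 s.
y = 3.30 + v_y0 t − ½ g t² = 3.30 + 23.62×1.806 − 4.905×1.806² = 30.0 m.

30.0 m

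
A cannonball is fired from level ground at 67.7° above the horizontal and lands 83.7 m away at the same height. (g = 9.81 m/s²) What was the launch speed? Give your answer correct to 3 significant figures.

On level ground, R = v₀² sin(2θ) / g, so v₀ = √(R g / sin 2θ).
sin(2 × 67.7°) = 0.7022.
v₀ = √(83.7 × 9.81 / 0.7022) = √1169 = 34.2 m/s.

34.2 m/s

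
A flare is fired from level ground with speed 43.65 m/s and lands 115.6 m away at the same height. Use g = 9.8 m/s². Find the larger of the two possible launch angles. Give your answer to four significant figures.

Level-ground range: R = v₀² sin(2θ)/g ⇒ sin 2θ = R g / v₀² = 115.6×9.8/43.65² = 0.5946.
2θ = arcsin(0.5946) = 36.484° or 180° − 36.484° = 143.516°.
So θ = 18.24° or θ = 71.76°.

71.76°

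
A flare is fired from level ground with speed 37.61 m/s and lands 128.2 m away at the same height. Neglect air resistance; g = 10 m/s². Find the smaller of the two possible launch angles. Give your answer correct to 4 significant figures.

Level-ground range: R = v₀² sin(2θ)/g ⇒ sin 2θ = R g / v₀² = 128.2×10/37.61² = 0.9063.
2θ = arcsin(0.9063) = 64.999° or 180° − 64.999° = 115.001°.
So θ = 32.50° or θ = 57.50°.

32.50°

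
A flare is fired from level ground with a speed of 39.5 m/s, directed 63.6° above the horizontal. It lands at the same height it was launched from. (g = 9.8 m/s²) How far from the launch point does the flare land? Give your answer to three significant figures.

127 m

For level ground, R = v₀² sin(2θ) / g.
sin(2 × 63.6°) = sin 127.2° = 0.7965.
R = (39.5)² × 0.7965 / 9.8 = 127 m.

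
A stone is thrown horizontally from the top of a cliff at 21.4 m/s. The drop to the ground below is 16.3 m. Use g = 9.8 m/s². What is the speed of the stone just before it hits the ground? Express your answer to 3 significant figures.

Fall time: t = √(2 × 16.3 / 9.8) = 1.824 s.
At impact: v_x = 21.4 m/s (unchanged), v_y = g t = 9.8 × 1.824 = 17.88 m/s.
Speed = √(v_x² + v_y²) = √(458.0 + 319.7) = 27.9 m/s.

27.9 m/s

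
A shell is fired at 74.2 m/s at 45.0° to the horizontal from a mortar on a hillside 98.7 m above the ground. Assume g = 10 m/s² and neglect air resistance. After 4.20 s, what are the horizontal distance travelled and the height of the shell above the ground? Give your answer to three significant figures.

x = 220 m, y = 231 m

v_x = 74.2 cos 45.0° = 52.47 m/s; v_y0 = 74.2 sin 45.0° = 52.47 m/s.
x = v_x t = 52.47 × 4.20 = 220 m.
y = 98.7 + v_y0 t − ½ g t² = 231 m.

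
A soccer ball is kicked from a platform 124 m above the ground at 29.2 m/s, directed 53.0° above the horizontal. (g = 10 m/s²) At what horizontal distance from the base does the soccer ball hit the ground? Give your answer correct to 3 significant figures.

138 m

Components: v_x = 29.2 cos 53.0° = 17.57 m/s, v_y = 29.2 sin 53.0° = 23.32 m/s.
Vertical: 0 = 124 + 23.32 t − ½(10) t² ⇒ 5.000 t² − 23.32 t − 124 = 0.
t = [23.32 + √(543.8 + 2480)] / 10.00 = 7.831 s.
Horizontal: R = v_x · t = 17.57 × 7.831 = 138 m.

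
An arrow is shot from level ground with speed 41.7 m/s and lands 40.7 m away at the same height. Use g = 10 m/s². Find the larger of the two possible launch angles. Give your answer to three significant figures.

83.2°

Level-ground range: R = v₀² sin(2θ)/g ⇒ sin 2θ = R g / v₀² = 40.7×10/41.7² = 0.2341.
2θ = arcsin(0.2341) = 13.54° or 180° − 13.54° = 166.46°.
So θ = 6.77° or θ = 83.2°.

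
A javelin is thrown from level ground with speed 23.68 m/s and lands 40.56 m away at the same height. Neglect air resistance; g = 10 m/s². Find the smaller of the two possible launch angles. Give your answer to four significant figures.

23.16°

Level-ground range: R = v₀² sin(2θ)/g ⇒ sin 2θ = R g / v₀² = 40.56×10/23.68² = 0.7233.
2θ = arcsin(0.7233) = 46.328° or 180° − 46.328° = 133.672°.
So θ = 23.16° or θ = 66.84°.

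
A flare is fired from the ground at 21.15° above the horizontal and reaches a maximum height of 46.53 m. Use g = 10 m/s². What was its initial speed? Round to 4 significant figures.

At maximum height v_y = 0, so (v₀ sin θ)² = 2 g H.
v₀ sin 21.15° = √(2 × 10 × 46.53) = 30.506 m/s.
v₀ = 30.506 / sin 21.15° = 30.506 / 0.3608 = 84.55 m/s.

84.55 m/s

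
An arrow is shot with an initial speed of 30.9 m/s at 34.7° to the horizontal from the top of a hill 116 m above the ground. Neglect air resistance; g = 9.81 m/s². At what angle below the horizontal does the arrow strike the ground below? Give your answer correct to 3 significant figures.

v_x = 30.9 cos 34.7° = 25.40 m/s.
At impact |v_y| = √(v_y0² + 2 g h) = √(17.59² + 2×9.81×116) = 50.85 m/s.
Angle below horizontal = arctan(|v_y| / v_x) = arctan(50.85 / 25.40) = 63.5°.

63.5°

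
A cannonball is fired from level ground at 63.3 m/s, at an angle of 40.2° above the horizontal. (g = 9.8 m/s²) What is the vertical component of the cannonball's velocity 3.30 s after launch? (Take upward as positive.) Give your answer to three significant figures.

8.52 m/s

Initial vertical component: v_y0 = 63.3 sin 40.2° = 40.86 m/s.
v_y(t) = v_y0 − g t = 40.86 − 9.8 × 3.30 = 8.52 m/s.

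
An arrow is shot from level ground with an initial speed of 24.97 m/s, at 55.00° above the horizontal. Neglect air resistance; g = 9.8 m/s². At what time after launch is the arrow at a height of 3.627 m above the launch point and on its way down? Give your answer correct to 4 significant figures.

v_y0 = 24.97 sin 55.00° = 20.454 m/s.
Set y = v_y0 t − ½ g t² = 3.627: 4.900 t² − 20.454 t + 3.627 = 0.
t = [20.454 ± √(418.37 − 71.089)] / 9.8 = (20.454 ± 18.635) / 9.8, giving t = 0.1856 s or t = 3.989 s.
On the way down corresponds to the larger root: t = 3.989 s.

3.989 s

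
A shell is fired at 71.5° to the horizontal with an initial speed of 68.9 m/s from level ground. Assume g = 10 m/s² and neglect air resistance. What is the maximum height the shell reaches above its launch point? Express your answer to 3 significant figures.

213 m

Vertical component of launch velocity: v_y = 68.9 sin 71.5° = 65.34 m/s.
At the highest point the vertical velocity is zero, so v_y² = 2 g h_max.
h_max = (65.34)² / (2 × 10) = 4269 / 20.00 = 213 m.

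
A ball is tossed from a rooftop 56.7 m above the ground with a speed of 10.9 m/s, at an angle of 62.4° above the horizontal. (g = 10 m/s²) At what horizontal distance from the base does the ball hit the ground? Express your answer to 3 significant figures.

22.6 m

Components: v_x = 10.9 cos 62.4° = 5.050 m/s, v_y = 10.9 sin 62.4° = 9.660 m/s.
Vertical: 0 = 56.7 + 9.660 t − ½(10) t² ⇒ 5.000 t² − 9.660 t − 56.7 = 0.
t = [9.660 + √(93.32 + 1134)] / 10.00 = 4.469 s.
Horizontal: R = v_x · t = 5.050 × 4.469 = 22.6 m.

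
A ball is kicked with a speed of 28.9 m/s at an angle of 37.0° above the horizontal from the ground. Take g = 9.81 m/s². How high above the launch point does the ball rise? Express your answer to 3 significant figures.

15.4 m

Vertical component of launch velocity: v_y = 28.9 sin 37.0° = 17.39 m/s.
At the highest point the vertical velocity is zero, so v_y² = 2 g h_max.
h_max = (17.39)² / (2 × 9.81) = 302.4 / 19.62 = 15.4 m.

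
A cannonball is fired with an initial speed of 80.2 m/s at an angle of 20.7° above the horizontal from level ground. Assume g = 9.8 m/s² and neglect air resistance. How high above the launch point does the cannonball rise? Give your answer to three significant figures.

41.0 m

Vertical component of launch velocity: v_y = 80.2 sin 20.7° = 28.35 m/s.
At the highest point the vertical velocity is zero, so v_y² = 2 g h_max.
h_max = (28.35)² / (2 × 9.8) = 803.7 / 19.60 = 41.0 m.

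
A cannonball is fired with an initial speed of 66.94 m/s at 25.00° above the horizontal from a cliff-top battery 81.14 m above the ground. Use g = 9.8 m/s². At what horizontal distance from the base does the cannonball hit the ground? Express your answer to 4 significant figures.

477.8 m

Components: v_x = 66.94 cos 25.00° = 60.668 m/s, v_y = 66.94 sin 25.00° = 28.290 m/s.
Vertical: 0 = 81.14 + 28.290 t − ½(9.8) t² ⇒ 4.900 t² − 28.290 t − 81.14 = 0.
t = [28.290 + √(800.32 + 1590.3)] / 9.800 = 7.8759 s.
Horizontal: R = v_x · t = 60.668 × 7.8759 = 477.8 m.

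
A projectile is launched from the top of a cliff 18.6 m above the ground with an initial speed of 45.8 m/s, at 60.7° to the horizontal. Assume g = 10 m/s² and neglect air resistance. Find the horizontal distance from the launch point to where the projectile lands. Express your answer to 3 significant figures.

Components: v_x = 45.8 cos 60.7° = 22.41 m/s, v_y = 45.8 sin 60.7° = 39.94 m/s.
Vertical: 0 = 18.6 + 39.94 t − ½(10) t² ⇒ 5.000 t² − 39.94 t − 18.6 = 0.
t = [39.94 + √(1595 + 372.0)] / 10.00 = 8.429 s.
Horizontal: R = v_x · t = 22.41 × 8.429 = 189 m.

189 m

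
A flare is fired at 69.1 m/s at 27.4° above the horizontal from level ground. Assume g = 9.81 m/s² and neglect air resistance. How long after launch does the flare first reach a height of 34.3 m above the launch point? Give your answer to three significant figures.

1.37 s

v_y0 = 69.1 sin 27.4° = 31.80 m/s.
Set y = v_y0 t − ½ g t² = 34.3: 4.905 t² − 31.80 t + 34.3 = 0.
t = [31.80 ± √(1011 − 673.0)] / 9.81 = (31.80 ± 18.38) / 9.81, giving t = 1.37 s or t = 5.12 s.
The flare is on the way up at the first time, so t = 1.37 s.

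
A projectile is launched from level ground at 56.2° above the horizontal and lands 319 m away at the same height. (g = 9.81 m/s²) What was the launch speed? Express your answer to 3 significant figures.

58.2 m/s

On level ground, R = v₀² sin(2θ) / g, so v₀ = √(R g / sin 2θ).
sin(2 × 56.2°) = 0.9245.
v₀ = √(319 × 9.81 / 0.9245) = √3385 = 58.2 m/s.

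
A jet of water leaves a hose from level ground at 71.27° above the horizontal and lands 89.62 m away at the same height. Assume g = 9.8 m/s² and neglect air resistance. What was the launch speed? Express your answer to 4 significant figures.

38.00 m/s

On level ground, R = v₀² sin(2θ) / g, so v₀ = √(R g / sin 2θ).
sin(2 × 71.27°) = 0.6082.
v₀ = √(89.62 × 9.8 / 0.6082) = √1444.1 = 38.00 m/s.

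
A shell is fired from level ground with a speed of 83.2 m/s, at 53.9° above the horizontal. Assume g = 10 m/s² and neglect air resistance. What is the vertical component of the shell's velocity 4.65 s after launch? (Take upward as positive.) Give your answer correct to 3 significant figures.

Initial vertical component: v_y0 = 83.2 sin 53.9° = 67.22 m/s.
v_y(t) = v_y0 − g t = 67.22 − 10 × 4.65 = 20.7 m/s.

20.7 m/s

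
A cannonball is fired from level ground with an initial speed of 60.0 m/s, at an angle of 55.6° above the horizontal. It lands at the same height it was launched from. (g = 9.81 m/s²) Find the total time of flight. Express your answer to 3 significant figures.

Vertical component: v_y = 60.0 sin 55.6° = 49.51 m/s.
For a projectile landing at launch height, time of flight is t = 2 v_y / g = 2 × 49.51 / 9.81 = 10.1 s.

10.1 s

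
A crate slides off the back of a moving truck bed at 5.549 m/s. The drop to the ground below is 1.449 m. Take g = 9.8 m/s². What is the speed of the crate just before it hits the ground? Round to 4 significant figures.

7.694 m/s

Fall time: t = √(2 × 1.449 / 9.8) = 0.54380 s.
At impact: v_x = 5.549 m/s (unchanged), v_y = g t = 9.8 × 0.54380 = 5.3292 m/s.
Speed = √(v_x² + v_y²) = √(30.791 + 28.400) = 7.694 m/s.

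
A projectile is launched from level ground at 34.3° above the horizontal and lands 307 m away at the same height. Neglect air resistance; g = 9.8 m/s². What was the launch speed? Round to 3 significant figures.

56.8 m/s

On level ground, R = v₀² sin(2θ) / g, so v₀ = √(R g / sin 2θ).
sin(2 × 34.3°) = 0.9311.
v₀ = √(307 × 9.8 / 0.9311) = √3231 = 56.8 m/s.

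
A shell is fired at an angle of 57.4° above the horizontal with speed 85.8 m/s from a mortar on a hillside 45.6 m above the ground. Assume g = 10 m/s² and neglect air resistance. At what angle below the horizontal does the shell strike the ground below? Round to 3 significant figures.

v_x = 85.8 cos 57.4° = 46.23 m/s.
At impact |v_y| = √(v_y0² + 2 g h) = √(72.28² + 2×10×45.6) = 78.34 m/s.
Angle below horizontal = arctan(|v_y| / v_x) = arctan(78.34 / 46.23) = 59.5°.

59.5°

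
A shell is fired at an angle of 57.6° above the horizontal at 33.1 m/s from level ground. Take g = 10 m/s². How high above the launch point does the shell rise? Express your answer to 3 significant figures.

39.1 m

Vertical component of launch velocity: v_y = 33.1 sin 57.6° = 27.95 m/s.
At the highest point the vertical velocity is zero, so v_y² = 2 g h_max.
h_max = (27.95)² / (2 × 10) = 781.2 / 20.00 = 39.1 m.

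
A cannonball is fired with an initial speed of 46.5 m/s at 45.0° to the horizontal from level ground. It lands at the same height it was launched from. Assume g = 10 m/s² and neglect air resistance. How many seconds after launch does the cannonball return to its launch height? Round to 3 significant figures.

Vertical component: v_y = 46.5 sin 45.0° = 32.88 m/s.
For a projectile landing at launch height, time of flight is t = 2 v_y / g = 2 × 32.88 / 10 = 6.58 s.

6.58 s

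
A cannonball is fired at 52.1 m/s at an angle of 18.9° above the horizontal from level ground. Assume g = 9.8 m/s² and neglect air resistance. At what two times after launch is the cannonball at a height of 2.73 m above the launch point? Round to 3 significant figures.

v_y0 = 52.1 sin 18.9° = 16.88 m/s.
Set y = v_y0 t − ½ g t² = 2.73: 4.900 t² − 16.88 t + 2.73 = 0.
t = [16.88 ± √(284.9 − 53.51)] / 9.8 = (16.88 ± 15.21) / 9.8, giving t = 0.170 s or t = 3.27 s.
So the cannonball is at 2.73 m at t = 0.170 s (rising) and t = 3.27 s (falling).

0.170 s and 3.27 s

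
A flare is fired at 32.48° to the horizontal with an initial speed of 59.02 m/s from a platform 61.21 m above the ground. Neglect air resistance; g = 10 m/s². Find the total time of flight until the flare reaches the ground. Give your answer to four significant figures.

7.890 s

Vertical component: v_y = 59.02 sin 32.48° = 31.694 m/s.
Taking up as positive with launch at y = 61.21 m, landing at y = 0: 0 = 61.21 + 31.694 t − ½(10) t².
Solving 5.000 t² − 31.694 t − 61.21 = 0 gives t = [31.694 + √(31.694² + 4·5.000·61.21)] / 10.00 = 7.890 s.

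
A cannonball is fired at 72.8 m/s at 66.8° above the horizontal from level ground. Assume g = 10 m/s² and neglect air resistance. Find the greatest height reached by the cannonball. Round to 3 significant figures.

Vertical component of launch velocity: v_y = 72.8 sin 66.8° = 66.91 m/s.
At the highest point the vertical velocity is zero, so v_y² = 2 g h_max.
h_max = (66.91)² / (2 × 10) = 4477 / 20.00 = 224 m.

224 m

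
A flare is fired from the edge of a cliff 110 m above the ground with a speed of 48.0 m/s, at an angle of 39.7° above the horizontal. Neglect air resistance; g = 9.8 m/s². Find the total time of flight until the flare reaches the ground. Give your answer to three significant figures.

Vertical component: v_y = 48.0 sin 39.7° = 30.66 m/s.
Taking up as positive with launch at y = 110 m, landing at y = 0: 0 = 110 + 30.66 t − ½(9.8) t².
Solving 4.900 t² − 30.66 t − 110 = 0 gives t = [30.66 + √(30.66² + 4·4.900·110)] / 9.800 = 8.81 s.

8.81 s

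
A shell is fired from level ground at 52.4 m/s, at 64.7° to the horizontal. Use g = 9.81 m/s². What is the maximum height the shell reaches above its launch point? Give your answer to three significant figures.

114 m

Vertical component of launch velocity: v_y = 52.4 sin 64.7° = 47.37 m/s.
At the highest point the vertical velocity is zero, so v_y² = 2 g h_max.
h_max = (47.37)² / (2 × 9.81) = 2244 / 19.62 = 114 m.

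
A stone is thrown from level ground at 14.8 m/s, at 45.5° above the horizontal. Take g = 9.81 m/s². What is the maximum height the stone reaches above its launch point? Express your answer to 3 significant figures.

Vertical component of launch velocity: v_y = 14.8 sin 45.5° = 10.56 m/s.
At the highest point the vertical velocity is zero, so v_y² = 2 g h_max.
h_max = (10.56)² / (2 × 9.81) = 111.5 / 19.62 = 5.68 m.

5.68 m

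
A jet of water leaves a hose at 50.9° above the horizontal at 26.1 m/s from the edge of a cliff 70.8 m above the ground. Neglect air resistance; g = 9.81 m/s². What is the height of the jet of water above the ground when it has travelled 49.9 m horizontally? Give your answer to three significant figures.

v_x = 26.1 cos 50.9° = 16.46 m/s, v_y0 = 26.1 sin 50.9° = 20.25 m/s.
Time to reach x = 49.9 m: t = x / v_x = 49.9 / 16.46 = 3.032 s.
y = 70.8 + v_y0 t − ½ g t² = 70.8 + 20.25×3.032 − 4.905×3.032² = 87.1 m.

87.1 m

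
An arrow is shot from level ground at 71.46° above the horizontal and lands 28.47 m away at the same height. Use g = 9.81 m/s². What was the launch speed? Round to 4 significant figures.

On level ground, R = v₀² sin(2θ) / g, so v₀ = √(R g / sin 2θ).
sin(2 × 71.46°) = 0.6029.
v₀ = √(28.47 × 9.81 / 0.6029) = √463.25 = 21.52 m/s.

21.52 m/s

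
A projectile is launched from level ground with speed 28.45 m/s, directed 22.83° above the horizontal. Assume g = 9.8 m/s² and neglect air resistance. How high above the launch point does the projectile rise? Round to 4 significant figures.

6.217 m

Vertical component of launch velocity: v_y = 28.45 sin 22.83° = 11.039 m/s.
At the highest point the vertical velocity is zero, so v_y² = 2 g h_max.
h_max = (11.039)² / (2 × 9.8) = 121.86 / 19.60 = 6.217 m.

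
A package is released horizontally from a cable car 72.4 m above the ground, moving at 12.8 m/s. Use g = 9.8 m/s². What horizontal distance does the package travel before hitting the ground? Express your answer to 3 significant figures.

Initial vertical velocity is zero, so the fall time comes from h = ½ g t²: t = √(2 × 72.4 / 9.8) = 3.844 s.
Horizontal motion is uniform at 12.8 m/s, so x = 12.8 × 3.844 = 49.2 m.

49.2 m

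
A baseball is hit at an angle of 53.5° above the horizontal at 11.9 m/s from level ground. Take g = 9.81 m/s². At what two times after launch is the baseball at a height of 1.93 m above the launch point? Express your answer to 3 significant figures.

v_y0 = 11.9 sin 53.5° = 9.566 m/s.
Set y = v_y0 t − ½ g t² = 1.93: 4.905 t² − 9.566 t + 1.93 = 0.
t = [9.566 ± √(91.51 − 37.87)] / 9.81 = (9.566 ± 7.324) / 9.81, giving t = 0.229 s or t = 1.72 s.
So the baseball is at 1.93 m at t = 0.229 s (rising) and t = 1.72 s (falling).

0.229 s and 1.72 s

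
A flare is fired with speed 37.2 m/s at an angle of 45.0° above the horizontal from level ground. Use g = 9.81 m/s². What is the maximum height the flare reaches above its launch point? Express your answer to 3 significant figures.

35.3 m

Vertical component of launch velocity: v_y = 37.2 sin 45.0° = 26.30 m/s.
At the highest point the vertical velocity is zero, so v_y² = 2 g h_max.
h_max = (26.30)² / (2 × 9.81) = 691.7 / 19.62 = 35.3 m.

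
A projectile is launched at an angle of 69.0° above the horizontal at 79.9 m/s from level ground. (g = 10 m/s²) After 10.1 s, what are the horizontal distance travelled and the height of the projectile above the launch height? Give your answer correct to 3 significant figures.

x = 289 m, y = 243 m

v_x = 79.9 cos 69.0° = 28.63 m/s; v_y0 = 79.9 sin 69.0° = 74.59 m/s.
x = v_x t = 28.63 × 10.1 = 289 m.
y = v_y0 t − ½ g t² = 74.59×10.1 − 5.000×10.1² = 243 m.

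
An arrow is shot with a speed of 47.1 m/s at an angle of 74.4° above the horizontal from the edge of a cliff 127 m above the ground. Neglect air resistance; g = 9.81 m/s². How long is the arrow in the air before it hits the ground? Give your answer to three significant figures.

Vertical component: v_y = 47.1 sin 74.4° = 45.36 m/s.
Taking up as positive with launch at y = 127 m, landing at y = 0: 0 = 127 + 45.36 t − ½(9.81) t².
Solving 4.905 t² − 45.36 t − 127 = 0 gives t = [45.36 + √(45.36² + 4·4.905·127)] / 9.810 = 11.5 s.

11.5 s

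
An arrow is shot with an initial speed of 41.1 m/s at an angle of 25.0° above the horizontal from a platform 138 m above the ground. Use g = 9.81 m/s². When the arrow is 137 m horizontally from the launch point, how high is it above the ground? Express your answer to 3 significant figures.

v_x = 41.1 cos 25.0° = 37.25 m/s, v_y0 = 41.1 sin 25.0° = 17.37 m/s.
Time to reach x = 137 m: t = x / v_x = 137 / 37.25 = 3.678 s.
y = 138 + v_y0 t − ½ g t² = 138 + 17.37×3.678 − 4.905×3.678² = 136 m.

136 m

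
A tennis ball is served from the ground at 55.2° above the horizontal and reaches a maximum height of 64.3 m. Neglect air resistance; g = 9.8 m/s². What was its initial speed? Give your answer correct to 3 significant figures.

At maximum height v_y = 0, so (v₀ sin θ)² = 2 g H.
v₀ sin 55.2° = √(2 × 9.8 × 64.3) = 35.50 m/s.
v₀ = 35.50 / sin 55.2° = 35.50 / 0.8211 = 43.2 m/s.

43.2 m/s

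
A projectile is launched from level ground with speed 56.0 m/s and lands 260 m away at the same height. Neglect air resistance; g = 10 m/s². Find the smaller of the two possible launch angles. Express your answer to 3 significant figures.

Level-ground range: R = v₀² sin(2θ)/g ⇒ sin 2θ = R g / v₀² = 260×10/56.0² = 0.8291.
2θ = arcsin(0.8291) = 56.01° or 180° − 56.01° = 123.99°.
So θ = 28.0° or θ = 62.0°.

28.0°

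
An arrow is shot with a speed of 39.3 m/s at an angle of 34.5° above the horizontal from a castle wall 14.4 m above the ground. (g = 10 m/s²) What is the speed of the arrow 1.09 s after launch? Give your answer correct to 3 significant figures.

34.3 m/s

v_x = 39.3 cos 34.5° = 32.39 m/s (constant).
v_y(t) = 39.3 sin 34.5° − g t = 22.26 − 10 × 1.09 = 11.36 m/s.
Speed = √(v_x² + v_y²) = √(1049 + 129.0) = 34.3 m/s.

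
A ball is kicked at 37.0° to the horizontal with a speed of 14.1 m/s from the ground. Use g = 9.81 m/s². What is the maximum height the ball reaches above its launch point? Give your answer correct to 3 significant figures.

Vertical component of launch velocity: v_y = 14.1 sin 37.0° = 8.486 m/s.
At the highest point the vertical velocity is zero, so v_y² = 2 g h_max.
h_max = (8.486)² / (2 × 9.81) = 72.01 / 19.62 = 3.67 m.

3.67 m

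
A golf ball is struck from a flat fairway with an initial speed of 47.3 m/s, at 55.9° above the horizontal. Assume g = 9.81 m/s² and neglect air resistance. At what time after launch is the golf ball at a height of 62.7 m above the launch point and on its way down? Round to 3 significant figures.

5.77 s

v_y0 = 47.3 sin 55.9° = 39.17 m/s.
Set y = v_y0 t − ½ g t² = 62.7: 4.905 t² − 39.17 t + 62.7 = 0.
t = [39.17 ± √(1534 − 1230)] / 9.81 = (39.17 ± 17.44) / 9.81, giving t = 2.22 s or t = 5.77 s.
On the way down corresponds to the larger root: t = 5.77 s.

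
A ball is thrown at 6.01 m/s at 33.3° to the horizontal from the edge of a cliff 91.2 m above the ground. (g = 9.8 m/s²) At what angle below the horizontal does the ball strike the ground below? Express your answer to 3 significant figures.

83.2°

v_x = 6.01 cos 33.3° = 5.023 m/s.
At impact |v_y| = √(v_y0² + 2 g h) = √(3.300² + 2×9.8×91.2) = 42.41 m/s.
Angle below horizontal = arctan(|v_y| / v_x) = arctan(42.41 / 5.023) = 83.2°.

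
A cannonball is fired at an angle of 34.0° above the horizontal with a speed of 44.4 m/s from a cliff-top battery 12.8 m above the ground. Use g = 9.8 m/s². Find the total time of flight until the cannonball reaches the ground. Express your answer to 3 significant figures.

5.54 s

Vertical component: v_y = 44.4 sin 34.0° = 24.83 m/s.
Taking up as positive with launch at y = 12.8 m, landing at y = 0: 0 = 12.8 + 24.83 t − ½(9.8) t².
Solving 4.900 t² − 24.83 t − 12.8 = 0 gives t = [24.83 + √(24.83² + 4·4.900·12.8)] / 9.800 = 5.54 s.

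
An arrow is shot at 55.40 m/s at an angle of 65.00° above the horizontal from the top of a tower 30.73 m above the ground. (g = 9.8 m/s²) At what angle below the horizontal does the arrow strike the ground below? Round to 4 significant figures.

v_x = 55.40 cos 65.00° = 23.413 m/s.
At impact |v_y| = √(v_y0² + 2 g h) = √(50.209² + 2×9.8×30.73) = 55.886 m/s.
Angle below horizontal = arctan(|v_y| / v_x) = arctan(55.886 / 23.413) = 67.27°.

67.27°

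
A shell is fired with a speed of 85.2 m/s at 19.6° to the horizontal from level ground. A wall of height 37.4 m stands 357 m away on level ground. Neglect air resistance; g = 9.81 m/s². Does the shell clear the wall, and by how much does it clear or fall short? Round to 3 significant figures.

No — it falls 7.32 m short of clearing the wall.

v_x = 85.2 cos 19.6° = 80.26 m/s; v_y0 = 85.2 sin 19.6° = 28.58 m/s.
Time to reach the wall: t = 357 / 80.26 = 4.448 s.
Height at that point: y = 28.58×4.448 − 4.905×4.448² = 30.08 m.
That is 37.4 − 30.08 = 7.32 m below the top of the wall, so the shell does not clear it.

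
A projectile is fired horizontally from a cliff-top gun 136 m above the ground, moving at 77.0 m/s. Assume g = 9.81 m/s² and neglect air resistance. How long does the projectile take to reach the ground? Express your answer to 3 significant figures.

5.27 s

The horizontal speed doesn't affect the fall. With v_y0 = 0, h = ½ g t².
t = √(2 × 136 / 9.81) = √27.73 = 5.27 s.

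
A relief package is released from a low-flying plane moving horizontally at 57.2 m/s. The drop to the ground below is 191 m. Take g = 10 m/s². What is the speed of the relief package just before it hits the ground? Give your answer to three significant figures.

Fall time: t = √(2 × 191 / 10) = 6.181 s.
At impact: v_x = 57.2 m/s (unchanged), v_y = g t = 10 × 6.181 = 61.81 m/s.
Speed = √(v_x² + v_y²) = √(3272 + 3820) = 84.2 m/s.

84.2 m/s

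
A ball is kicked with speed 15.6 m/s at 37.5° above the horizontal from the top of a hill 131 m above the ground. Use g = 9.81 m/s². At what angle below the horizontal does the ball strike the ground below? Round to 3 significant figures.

v_x = 15.6 cos 37.5° = 12.38 m/s.
At impact |v_y| = √(v_y0² + 2 g h) = √(9.497² + 2×9.81×131) = 51.58 m/s.
Angle below horizontal = arctan(|v_y| / v_x) = arctan(51.58 / 12.38) = 76.5°.

76.5°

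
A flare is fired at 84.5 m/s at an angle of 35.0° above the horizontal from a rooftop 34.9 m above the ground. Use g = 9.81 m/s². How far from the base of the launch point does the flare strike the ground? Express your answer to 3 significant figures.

Components: v_x = 84.5 cos 35.0° = 69.22 m/s, v_y = 84.5 sin 35.0° = 48.47 m/s.
Vertical: 0 = 34.9 + 48.47 t − ½(9.81) t² ⇒ 4.905 t² − 48.47 t − 34.9 = 0.
t = [48.47 + √(2349 + 684.7)] / 9.810 = 10.56 s.
Horizontal: R = v_x · t = 69.22 × 10.56 = 731 m.

731 m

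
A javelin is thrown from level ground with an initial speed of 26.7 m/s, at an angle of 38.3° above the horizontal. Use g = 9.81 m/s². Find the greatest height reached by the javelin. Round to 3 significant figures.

Vertical component of launch velocity: v_y = 26.7 sin 38.3° = 16.55 m/s.
At the highest point the vertical velocity is zero, so v_y² = 2 g h_max.
h_max = (16.55)² / (2 × 9.81) = 273.9 / 19.62 = 14.0 m.

14.0 m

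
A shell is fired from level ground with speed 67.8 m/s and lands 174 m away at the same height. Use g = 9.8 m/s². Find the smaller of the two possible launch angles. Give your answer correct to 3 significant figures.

10.9°

Level-ground range: R = v₀² sin(2θ)/g ⇒ sin 2θ = R g / v₀² = 174×9.8/67.8² = 0.3710.
2θ = arcsin(0.3710) = 21.78° or 180° − 21.78° = 158.22°.
So θ = 10.9° or θ = 79.1°.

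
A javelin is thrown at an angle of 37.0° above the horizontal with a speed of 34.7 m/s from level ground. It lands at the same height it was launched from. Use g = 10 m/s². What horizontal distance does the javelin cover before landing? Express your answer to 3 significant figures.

116 m

For level ground, R = v₀² sin(2θ) / g.
sin(2 × 37.0°) = sin 74.00° = 0.9613.
R = (34.7)² × 0.9613 / 10 = 116 m.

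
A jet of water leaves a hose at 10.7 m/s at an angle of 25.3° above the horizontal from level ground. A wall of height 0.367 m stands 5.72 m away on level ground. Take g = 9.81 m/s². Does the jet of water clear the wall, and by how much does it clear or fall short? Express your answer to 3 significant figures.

v_x = 10.7 cos 25.3° = 9.674 m/s; v_y0 = 10.7 sin 25.3° = 4.573 m/s.
Time to reach the wall: t = 5.72 / 9.674 = 0.5913 s.
Height at that point: y = 4.573×0.5913 − 4.905×0.5913² = 0.9891 m.
That is 0.9891 − 0.367 = 0.622 m above the top of the wall, so the jet of water clears it.

Yes — it clears the wall by 0.622 m.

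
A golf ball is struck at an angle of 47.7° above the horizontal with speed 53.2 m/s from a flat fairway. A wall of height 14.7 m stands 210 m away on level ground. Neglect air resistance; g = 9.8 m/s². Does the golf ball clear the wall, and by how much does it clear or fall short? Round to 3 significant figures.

v_x = 53.2 cos 47.7° = 35.80 m/s; v_y0 = 53.2 sin 47.7° = 39.35 m/s.
Time to reach the wall: t = 210 / 35.80 = 5.866 s.
Height at that point: y = 39.35×5.866 − 4.900×5.866² = 62.22 m.
That is 62.22 − 14.7 = 47.5 m above the top of the wall, so the golf ball clears it.

Yes — it clears the wall by 47.5 m.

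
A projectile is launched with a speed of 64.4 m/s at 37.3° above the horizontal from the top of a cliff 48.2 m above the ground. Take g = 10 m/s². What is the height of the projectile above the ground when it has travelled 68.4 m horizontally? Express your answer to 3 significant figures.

91.4 m

v_x = 64.4 cos 37.3° = 51.23 m/s, v_y0 = 64.4 sin 37.3° = 39.03 m/s.
Time to reach x = 68.4 m: t = x / v_x = 68.4 / 51.23 = 1.335 s.
y = 48.2 + v_y0 t − ½ g t² = 48.2 + 39.03×1.335 − 5.000×1.335² = 91.4 m.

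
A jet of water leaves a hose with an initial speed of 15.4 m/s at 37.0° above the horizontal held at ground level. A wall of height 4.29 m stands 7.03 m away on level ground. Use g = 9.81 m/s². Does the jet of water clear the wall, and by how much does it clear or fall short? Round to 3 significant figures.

v_x = 15.4 cos 37.0° = 12.30 m/s; v_y0 = 15.4 sin 37.0° = 9.268 m/s.
Time to reach the wall: t = 7.03 / 12.30 = 0.5715 s.
Height at that point: y = 9.268×0.5715 − 4.905×0.5715² = 3.695 m.
That is 4.29 − 3.695 = 0.595 m below the top of the wall, so the jet of water does not clear it.

No — it falls 0.595 m short of clearing the wall.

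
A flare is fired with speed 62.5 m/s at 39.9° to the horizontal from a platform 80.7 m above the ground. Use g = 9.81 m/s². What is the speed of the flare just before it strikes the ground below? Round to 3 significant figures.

74.1 m/s

v_x = 62.5 cos 39.9° = 47.95 m/s is unchanged throughout.
For the vertical component, v_y² = v_y0² + 2 g h = (40.09)² + 2×9.81×80.7 = 3191, so |v_y| = 56.49 m/s.
Impact speed = √(v_x² + v_y²) = √(2299 + 3191) = 74.1 m/s.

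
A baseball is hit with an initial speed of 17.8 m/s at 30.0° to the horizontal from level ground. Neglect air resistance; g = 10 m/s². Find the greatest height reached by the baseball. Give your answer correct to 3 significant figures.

Vertical component of launch velocity: v_y = 17.8 sin 30.0° = 8.900 m/s.
At the highest point the vertical velocity is zero, so v_y² = 2 g h_max.
h_max = (8.900)² / (2 × 10) = 79.21 / 20.00 = 3.96 m.

3.96 m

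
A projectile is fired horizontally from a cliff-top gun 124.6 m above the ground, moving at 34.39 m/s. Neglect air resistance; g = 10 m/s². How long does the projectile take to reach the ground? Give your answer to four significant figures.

The horizontal speed doesn't affect the fall. With v_y0 = 0, h = ½ g t².
t = √(2 × 124.6 / 10) = √24.920 = 4.992 s.

4.992 s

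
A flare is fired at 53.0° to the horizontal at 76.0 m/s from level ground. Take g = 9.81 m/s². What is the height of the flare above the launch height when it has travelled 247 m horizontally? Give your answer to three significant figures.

185 m

v_x = 76.0 cos 53.0° = 45.74 m/s, v_y0 = 76.0 sin 53.0° = 60.70 m/s.
Time to reach x = 247 m: t = x / v_x = 247 / 45.74 = 5.400 s.
y = v_y0 t − ½ g t² = 60.70×5.400 − 4.905×5.400² = 185 m.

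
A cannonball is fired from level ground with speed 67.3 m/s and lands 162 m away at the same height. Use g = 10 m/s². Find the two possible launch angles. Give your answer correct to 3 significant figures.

Level-ground range: R = v₀² sin(2θ)/g ⇒ sin 2θ = R g / v₀² = 162×10/67.3² = 0.3577.
2θ = arcsin(0.3577) = 20.96° or 180° − 20.96° = 159.04°.
So θ = 10.5° or θ = 79.5°.

10.5° and 79.5°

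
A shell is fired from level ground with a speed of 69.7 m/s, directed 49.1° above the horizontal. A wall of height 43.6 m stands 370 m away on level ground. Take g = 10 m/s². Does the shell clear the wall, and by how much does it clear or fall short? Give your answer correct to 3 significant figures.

Yes — it clears the wall by 54.9 m.

v_x = 69.7 cos 49.1° = 45.64 m/s; v_y0 = 69.7 sin 49.1° = 52.68 m/s.
Time to reach the wall: t = 370 / 45.64 = 8.107 s.
Height at that point: y = 52.68×8.107 − 5.000×8.107² = 98.46 m.
That is 98.46 − 43.6 = 54.9 m above the top of the wall, so the shell clears it.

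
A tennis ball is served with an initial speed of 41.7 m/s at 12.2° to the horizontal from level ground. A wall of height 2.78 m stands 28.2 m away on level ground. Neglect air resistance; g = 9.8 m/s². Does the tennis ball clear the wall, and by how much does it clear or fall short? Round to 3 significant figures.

v_x = 41.7 cos 12.2° = 40.76 m/s; v_y0 = 41.7 sin 12.2° = 8.812 m/s.
Time to reach the wall: t = 28.2 / 40.76 = 0.6919 s.
Height at that point: y = 8.812×0.6919 − 4.900×0.6919² = 3.751 m.
That is 3.751 − 2.78 = 0.971 m above the top of the wall, so the tennis ball clears it.

Yes — it clears the wall by 0.971 m.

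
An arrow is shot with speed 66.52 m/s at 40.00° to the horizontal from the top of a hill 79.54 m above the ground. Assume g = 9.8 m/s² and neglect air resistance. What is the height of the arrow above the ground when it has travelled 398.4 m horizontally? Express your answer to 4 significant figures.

114.3 m

v_x = 66.52 cos 40.00° = 50.957 m/s, v_y0 = 66.52 sin 40.00° = 42.758 m/s.
Time to reach x = 398.4 m: t = x / v_x = 398.4 / 50.957 = 7.8184 s.
y = 79.54 + v_y0 t − ½ g t² = 79.54 + 42.758×7.8184 − 4.900×7.8184² = 114.3 m.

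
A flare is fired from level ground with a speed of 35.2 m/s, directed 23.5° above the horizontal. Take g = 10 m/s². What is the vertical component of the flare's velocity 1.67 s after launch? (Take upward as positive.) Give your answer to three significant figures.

Initial vertical component: v_y0 = 35.2 sin 23.5° = 14.04 m/s.
v_y(t) = v_y0 − g t = 14.04 − 10 × 1.67 = -2.66 m/s.

-2.66 m/s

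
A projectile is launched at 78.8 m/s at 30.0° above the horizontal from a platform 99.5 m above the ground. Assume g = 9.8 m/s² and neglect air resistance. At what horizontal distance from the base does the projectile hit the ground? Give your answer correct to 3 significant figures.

Components: v_x = 78.8 cos 30.0° = 68.24 m/s, v_y = 78.8 sin 30.0° = 39.40 m/s.
Vertical: 0 = 99.5 + 39.40 t − ½(9.8) t² ⇒ 4.900 t² − 39.40 t − 99.5 = 0.
t = [39.40 + √(1552 + 1950)] / 9.800 = 10.06 s.
Horizontal: R = v_x · t = 68.24 × 10.06 = 686 m.

686 m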